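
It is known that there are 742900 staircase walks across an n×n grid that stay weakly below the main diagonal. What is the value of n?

13

Such diagonal-avoiding paths in an n×n grid are counted by C_n. The Catalan number equal to 742900 is C_13.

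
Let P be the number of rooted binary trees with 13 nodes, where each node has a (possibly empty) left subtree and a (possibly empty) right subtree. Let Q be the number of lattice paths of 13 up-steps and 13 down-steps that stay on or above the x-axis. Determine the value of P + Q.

1485800

There are C_n binary search tree shapes on n keys; with n = 13 that is C_13. So P = C_13 = 742900.
Dyck paths of semilength n (length 2n) are counted by C_n; here n = 13. So Q = C_13 = 742900.
P + Q = 742900 + 742900 = 1485800.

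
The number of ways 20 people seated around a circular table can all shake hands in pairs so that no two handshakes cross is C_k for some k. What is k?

10

Non-crossing handshake pairings of 2n people are counted by C_n; 20 people gives n = 10.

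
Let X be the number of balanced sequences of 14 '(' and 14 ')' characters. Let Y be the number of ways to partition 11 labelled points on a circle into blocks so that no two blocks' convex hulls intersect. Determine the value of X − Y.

2615654

Balanced strings of n pairs of brackets are counted by C_n; here n = 14. So X = C_14 = 2674440.
Non-crossing partitions of an n-element set are counted by C_n; here n = 11. So Y = C_11 = 58786.
X − Y = 2674440 − 58786 = 2615654.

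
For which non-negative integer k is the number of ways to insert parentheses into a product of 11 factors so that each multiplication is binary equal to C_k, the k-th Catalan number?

Parenthesizations of m factors correspond to full binary trees with m leaves, counted by C_{m−1}; m = 11 gives C_10.

10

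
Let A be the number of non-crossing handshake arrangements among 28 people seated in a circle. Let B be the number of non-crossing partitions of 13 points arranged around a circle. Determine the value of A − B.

Non-crossing handshake pairings of 2n people are counted by C_n; 28 people gives n = 14. So A = C_14 = 2674440.
The non-crossing partitions of [13] form a lattice of size C_13. So B = C_13 = 742900.
A − B = 2674440 − 742900 = 1931540.

1931540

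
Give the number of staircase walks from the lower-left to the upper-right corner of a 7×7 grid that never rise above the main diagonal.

Sub-diagonal monotone paths from (0,0) to (7,7) biject with Dyck paths of semilength 7, giving C_7.
C_7 = 429.

429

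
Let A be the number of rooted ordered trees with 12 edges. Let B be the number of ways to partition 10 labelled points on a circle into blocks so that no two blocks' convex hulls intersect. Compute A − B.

191216

A rooted plane tree with 12 edges has 13 nodes, and the count is C_12. So A = C_12 = 208012.
The non-crossing partitions of [10] form a lattice of size C_10. So B = C_10 = 16796.
A − B = 208012 − 16796 = 191216.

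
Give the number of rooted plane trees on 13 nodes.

208012

Rooted ordered (plane) trees on m nodes have m−1 edges and are counted by C_{m−1}; m = 13 gives C_12.
C_12 = 208012.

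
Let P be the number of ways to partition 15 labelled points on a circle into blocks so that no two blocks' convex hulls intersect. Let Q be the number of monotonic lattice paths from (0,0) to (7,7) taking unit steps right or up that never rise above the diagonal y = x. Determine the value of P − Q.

Non-crossing partitions of an n-element set are counted by C_n; here n = 15. So P = C_15 = 9694845.
Sub-diagonal monotone paths from (0,0) to (7,7) biject with Dyck paths of semilength 7, giving C_7. So Q = C_7 = 429.
P − Q = 9694845 − 429 = 9694416.

9694416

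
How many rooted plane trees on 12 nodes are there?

A rooted plane tree on 12 nodes has 11 edges, and such trees are counted by C_11.
C_11 = C(22,11)/12 = 705432/12 = 58786.

58786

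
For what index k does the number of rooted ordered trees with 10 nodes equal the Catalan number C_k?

Rooted ordered (plane) trees on m nodes have m−1 edges and are counted by C_{m−1}; m = 10 gives C_9.

9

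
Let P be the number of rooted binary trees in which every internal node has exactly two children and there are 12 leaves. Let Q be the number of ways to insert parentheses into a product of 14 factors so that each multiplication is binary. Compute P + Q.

Full binary trees with 12 leaves have 12−1 = 11 internal nodes, so there are C_11 of them. So P = C_11 = 58786.
Ways to associate a product of 14 factors correspond to binary trees on 14 leaves, so the count is C_13. So Q = C_13 = 742900.
P + Q = 58786 + 742900 = 801686.

801686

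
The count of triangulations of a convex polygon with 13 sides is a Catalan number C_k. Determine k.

11

The number of triangulations of a 13-gon is the Catalan number C_11 (index = sides − 2).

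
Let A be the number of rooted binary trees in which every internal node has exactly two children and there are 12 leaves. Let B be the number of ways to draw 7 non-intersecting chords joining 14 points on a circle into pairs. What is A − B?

A full binary tree with L leaves has L−1 internal nodes and is counted by C_{L−1}; L = 12 gives C_11. So A = C_11 = 58786.
Pairing 14 circle points by 7 non-crossing chords gives C_7 matchings. So B = C_7 = 429.
A − B = 58786 − 429 = 58357.

58357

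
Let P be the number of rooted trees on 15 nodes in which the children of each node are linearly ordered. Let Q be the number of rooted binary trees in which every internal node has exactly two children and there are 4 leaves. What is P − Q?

A rooted plane tree on 15 nodes has 14 edges, and such trees are counted by C_14. So P = C_14 = 2674440.
A full binary tree with L leaves has L−1 internal nodes and is counted by C_{L−1}; L = 4 gives C_3. So Q = C_3 = 5.
P − Q = 2674440 − 5 = 2674435.

2674435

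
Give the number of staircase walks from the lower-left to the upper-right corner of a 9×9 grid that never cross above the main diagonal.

4862

Sub-diagonal monotone paths from (0,0) to (9,9) biject with Dyck paths of semilength 9, giving C_9.
C_9 = C_8 · 2(2·8+1)/(8+2) = 1430 · 34/10 = 4862.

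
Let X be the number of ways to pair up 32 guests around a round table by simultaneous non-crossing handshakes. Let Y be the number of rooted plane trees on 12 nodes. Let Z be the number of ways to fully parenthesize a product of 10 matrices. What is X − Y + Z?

35303746

Non-crossing handshake pairings of 2n people are counted by C_n; 32 people gives n = 16. So X = C_16 = 35357670.
A rooted plane tree on 12 nodes has 11 edges, and such trees are counted by C_11. So Y = C_11 = 58786.
Ways to associate a product of 10 factors correspond to binary trees on 10 leaves, so the count is C_9. So Z = C_9 = 4862.
X − Y + Z = 35357670 − 58786 + 4862 = 35303746.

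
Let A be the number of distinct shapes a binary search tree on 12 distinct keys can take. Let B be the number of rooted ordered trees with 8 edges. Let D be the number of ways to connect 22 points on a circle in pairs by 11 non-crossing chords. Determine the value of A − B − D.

There are C_n binary search tree shapes on n keys; with n = 12 that is C_12. So A = C_12 = 208012.
A rooted plane tree with 8 edges has 9 nodes, and the count is C_8. So B = C_8 = 1430.
Non-crossing perfect matchings of 2n points on a circle are counted by C_n; with 22 points, n = 11. So D = C_11 = 58786.
A − B − D = 208012 − 1430 − 58786 = 147796.

147796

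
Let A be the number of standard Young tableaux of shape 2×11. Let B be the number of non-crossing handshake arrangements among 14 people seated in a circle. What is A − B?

58357

By the hook-length formula (or a Dyck-path bijection), SYT of shape 2×11 number C_11. So A = C_11 = 58786.
Non-crossing handshake pairings of 2n people are counted by C_n; 14 people gives n = 7. So B = C_7 = 429.
A − B = 58786 − 429 = 58357.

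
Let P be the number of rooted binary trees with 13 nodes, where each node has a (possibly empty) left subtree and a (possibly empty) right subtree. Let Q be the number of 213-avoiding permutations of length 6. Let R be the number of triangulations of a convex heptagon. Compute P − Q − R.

742726

There are C_n binary search tree shapes on n keys; with n = 13 that is C_13. So P = C_13 = 742900.
Permutations of [n] avoiding any single length-3 pattern are counted by C_n; here n = 6. So Q = C_6 = 132.
The number of triangulations of a 7-gon is the Catalan number C_5 (index = sides − 2). So R = C_5 = 42.
P − Q − R = 742900 − 132 − 42 = 742726.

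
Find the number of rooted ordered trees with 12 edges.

208012

Rooted ordered trees with n edges are counted by C_n; here n = 12.
C_12 = 208012.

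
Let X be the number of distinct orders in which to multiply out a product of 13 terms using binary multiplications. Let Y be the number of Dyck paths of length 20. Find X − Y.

Ways to associate a product of 13 factors correspond to binary trees on 13 leaves, so the count is C_12. So X = C_12 = 208012.
Dyck paths of semilength n (length 2n) are counted by C_n; here n = 10. So Y = C_10 = 16796.
X − Y = 208012 − 16796 = 191216.

191216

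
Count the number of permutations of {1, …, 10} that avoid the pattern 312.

Permutations of [n] avoiding any single length-3 pattern are counted by C_n; here n = 10.
C_10 = C(20,10)/11 = 184756/11 = 16796.

16796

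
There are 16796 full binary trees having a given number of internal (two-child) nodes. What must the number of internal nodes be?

10

Full binary trees with n internal nodes are counted by C_n. Since C_10 = 16796, the index is 10.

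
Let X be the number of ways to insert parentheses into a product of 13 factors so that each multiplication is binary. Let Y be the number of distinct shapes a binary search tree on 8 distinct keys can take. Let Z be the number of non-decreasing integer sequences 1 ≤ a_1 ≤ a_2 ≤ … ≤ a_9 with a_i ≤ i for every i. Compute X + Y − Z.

204580

Bracketing 13 factors into binary products is counted by C_{13−1} = C_12. So X = C_12 = 208012.
There are C_n binary search tree shapes on n keys; with n = 8 that is C_8. So Y = C_8 = 1430.
Weakly increasing sequences with a_i ≤ i biject with Dyck paths of semilength 9, so there are C_9. So Z = C_9 = 4862.
X + Y − Z = 208012 + 1430 − 4862 = 204580.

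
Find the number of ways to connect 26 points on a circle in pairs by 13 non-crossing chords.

742900

Pairing 26 circle points by 13 non-crossing chords gives C_13 matchings.
C_13 = C(26,13)/14 = 10400600/14 = 742900.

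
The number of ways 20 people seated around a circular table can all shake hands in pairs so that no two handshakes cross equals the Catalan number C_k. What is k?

10

Non-crossing handshake pairings of 2n people are counted by C_n; 20 people gives n = 10.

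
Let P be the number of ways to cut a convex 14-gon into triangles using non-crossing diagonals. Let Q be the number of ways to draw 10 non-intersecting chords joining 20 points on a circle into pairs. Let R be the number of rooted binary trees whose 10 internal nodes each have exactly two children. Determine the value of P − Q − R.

The number of triangulations of a 14-gon is the Catalan number C_12 (index = sides − 2). So P = C_12 = 208012.
Non-crossing perfect matchings of 2n points on a circle are counted by C_n; with 20 points, n = 10. So Q = C_10 = 16796.
The number of full binary trees on 10 internal nodes is the Catalan number C_10. So R = C_10 = 16796.
P − Q − R = 208012 − 16796 − 16796 = 174420.

174420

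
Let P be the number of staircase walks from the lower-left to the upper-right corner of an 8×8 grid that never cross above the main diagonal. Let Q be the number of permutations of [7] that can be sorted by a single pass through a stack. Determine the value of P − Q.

1001

Monotone paths in an n×n grid that stay weakly below the diagonal are counted by C_n; here n = 8. So P = C_8 = 1430.
By Knuth's characterisation, the stack-sortable permutations of length 7 are the 231-avoiders, numbering C_7. So Q = C_7 = 429.
P − Q = 1430 − 429 = 1001.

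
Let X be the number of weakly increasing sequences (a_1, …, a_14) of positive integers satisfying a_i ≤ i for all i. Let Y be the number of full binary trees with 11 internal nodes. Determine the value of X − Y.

2615654

Such sub-staircase sequences of length n are counted by C_n; here n = 14. So X = C_14 = 2674440.
Full binary trees with n internal nodes are counted by C_n; here n = 11. So Y = C_11 = 58786.
X − Y = 2674440 − 58786 = 2615654.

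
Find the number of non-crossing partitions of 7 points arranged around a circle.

Non-crossing partitions of an n-element set are counted by C_n; here n = 7.
C_7 = C(14,7)/8 = 3432/8 = 429.

429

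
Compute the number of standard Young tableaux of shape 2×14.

By the hook-length formula (or a Dyck-path bijection), SYT of shape 2×14 number C_14.
C_14 = C(28,14)/15 = 40116600/15 = 2674440.

2674440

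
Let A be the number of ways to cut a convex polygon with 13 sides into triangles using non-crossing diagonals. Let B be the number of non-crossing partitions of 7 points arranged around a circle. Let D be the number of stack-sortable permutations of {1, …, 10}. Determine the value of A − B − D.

A convex 13-gon is triangulated into 11 triangles, and the number of such triangulations is the Catalan number C_{13−2} = C_11. So A = C_11 = 58786.
Non-crossing partitions of an n-element set are counted by C_n; here n = 7. So B = C_7 = 429.
By Knuth's characterisation, the stack-sortable permutations of length 10 are the 231-avoiders, numbering C_10. So D = C_10 = 16796.
A − B − D = 58786 − 429 − 16796 = 41561.

41561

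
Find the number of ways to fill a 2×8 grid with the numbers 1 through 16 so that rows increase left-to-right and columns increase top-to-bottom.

Standard Young tableaux of shape 2×n are counted by C_n; here n = 8.
C_8 = C_7 · 2(2·7+1)/(7+2) = 429 · 30/9 = 1430.

1430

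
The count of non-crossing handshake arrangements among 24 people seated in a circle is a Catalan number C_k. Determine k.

Non-crossing handshake pairings of 2n people are counted by C_n; 24 people gives n = 12.

12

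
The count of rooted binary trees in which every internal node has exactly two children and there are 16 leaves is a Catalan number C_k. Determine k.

15

Full binary trees with 16 leaves have 16−1 = 15 internal nodes, so there are C_15 of them.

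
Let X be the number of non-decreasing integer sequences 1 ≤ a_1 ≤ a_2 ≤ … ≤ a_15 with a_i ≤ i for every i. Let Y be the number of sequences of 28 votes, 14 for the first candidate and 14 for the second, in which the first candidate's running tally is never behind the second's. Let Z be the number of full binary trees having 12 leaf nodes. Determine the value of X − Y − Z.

6961619

Weakly increasing sequences with a_i ≤ i biject with Dyck paths of semilength 15, so there are C_15. So X = C_15 = 9694845.
Reading a vote for the leader as '(' and for the other as ')' turns such a sequence into a balanced string of 14 pairs, so the count is C_14. So Y = C_14 = 2674440.
A full binary tree with L leaves has L−1 internal nodes and is counted by C_{L−1}; L = 12 gives C_11. So Z = C_11 = 58786.
X − Y − Z = 9694845 − 2674440 − 58786 = 6961619.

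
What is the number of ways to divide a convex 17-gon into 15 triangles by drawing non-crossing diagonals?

A convex 17-gon is triangulated into 15 triangles, and the number of such triangulations is the Catalan number C_{17−2} = C_15.
C_15 = C(30,15)/16 = 155117520/16 = 9694845.

9694845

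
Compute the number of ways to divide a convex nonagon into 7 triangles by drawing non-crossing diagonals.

429

Triangulations of a convex m-gon are counted by C_{m−2}; with m = 9 this is C_7.
C_7 = C(14,7)/8 = 3432/8 = 429.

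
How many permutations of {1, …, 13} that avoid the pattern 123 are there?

Permutations of [n] avoiding any single length-3 pattern are counted by C_n; here n = 13.
C_13 = C_12 · 2(2·12+1)/(12+2) = 208012 · 50/14 = 742900.

742900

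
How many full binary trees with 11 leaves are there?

16796

Full binary trees with 11 leaves have 11−1 = 10 internal nodes, so there are C_10 of them.
C_10 = C_9 · 2(2·9+1)/(9+2) = 4862 · 38/11 = 16796.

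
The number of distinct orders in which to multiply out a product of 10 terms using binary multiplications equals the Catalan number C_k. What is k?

9

Ways to associate a product of 10 factors correspond to binary trees on 10 leaves, so the count is C_9.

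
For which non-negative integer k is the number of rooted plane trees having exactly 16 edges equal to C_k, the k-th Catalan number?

Rooted ordered trees with n edges are counted by C_n; here n = 16.

16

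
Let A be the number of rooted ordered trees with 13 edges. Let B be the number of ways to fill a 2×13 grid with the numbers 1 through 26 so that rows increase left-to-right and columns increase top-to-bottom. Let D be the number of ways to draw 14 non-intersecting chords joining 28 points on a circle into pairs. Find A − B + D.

A rooted plane tree with 13 edges has 14 nodes, and the count is C_13. So A = C_13 = 742900.
Standard Young tableaux of shape 2×n are counted by C_n; here n = 13. So B = C_13 = 742900.
Pairing 28 circle points by 14 non-crossing chords gives C_14 matchings. So D = C_14 = 2674440.
A − B + D = 742900 − 742900 + 2674440 = 2674440.

2674440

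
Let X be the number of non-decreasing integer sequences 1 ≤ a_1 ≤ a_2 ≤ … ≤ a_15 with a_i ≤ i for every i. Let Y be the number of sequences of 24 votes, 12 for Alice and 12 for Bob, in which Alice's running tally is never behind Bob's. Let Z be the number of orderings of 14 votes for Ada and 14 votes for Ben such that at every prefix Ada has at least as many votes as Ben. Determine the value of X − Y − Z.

6812393

Weakly increasing sequences with a_i ≤ i biject with Dyck paths of semilength 15, so there are C_15. So X = C_15 = 9694845.
Reading a vote for the leader as '(' and for the other as ')' turns such a sequence into a balanced string of 12 pairs, so the count is C_12. So Y = C_12 = 208012.
Ballot sequences with n votes each where one side never trails are Dyck words, counted by C_n; here n = 14. So Z = C_14 = 2674440.
X − Y − Z = 9694845 − 208012 − 2674440 = 6812393.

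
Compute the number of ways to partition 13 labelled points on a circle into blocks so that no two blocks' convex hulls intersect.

Non-crossing partitions of an n-element set are counted by C_n; here n = 13.
C_13 = C(26,13)/14 = 10400600/14 = 742900.

742900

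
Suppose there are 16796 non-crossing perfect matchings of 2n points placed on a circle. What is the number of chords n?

Non-crossing pairings of 2n points on a circle are counted by C_n. The Catalan number equal to 16796 is C_10.

10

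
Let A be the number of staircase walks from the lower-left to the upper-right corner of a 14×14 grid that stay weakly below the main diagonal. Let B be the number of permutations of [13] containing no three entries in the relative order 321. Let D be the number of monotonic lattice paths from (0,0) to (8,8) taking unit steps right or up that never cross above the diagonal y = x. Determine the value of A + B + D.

Sub-diagonal monotone paths from (0,0) to (14,14) biject with Dyck paths of semilength 14, giving C_14. So A = C_14 = 2674440.
For any fixed pattern of length 3, the pattern-avoiding permutations of [13] number C_13. So B = C_13 = 742900.
Monotone paths in an n×n grid that stay weakly below the diagonal are counted by C_n; here n = 8. So D = C_8 = 1430.
A + B + D = 2674440 + 742900 + 1430 = 3418770.

3418770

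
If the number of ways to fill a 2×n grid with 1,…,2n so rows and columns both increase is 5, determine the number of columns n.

Standard Young tableaux of shape 2×n are counted by C_n. Since C_3 = 5, the index is 3.

3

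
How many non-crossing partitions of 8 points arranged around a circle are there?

1430

The non-crossing partitions of [8] form a lattice of size C_8.
C_8 = 1430.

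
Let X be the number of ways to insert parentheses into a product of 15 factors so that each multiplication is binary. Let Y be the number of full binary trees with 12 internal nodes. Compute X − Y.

Parenthesizations of m factors correspond to full binary trees with m leaves, counted by C_{m−1}; m = 15 gives C_14. So X = C_14 = 2674440.
The number of full binary trees on 12 internal nodes is the Catalan number C_12. So Y = C_12 = 208012.
X − Y = 2674440 − 208012 = 2466428.

2466428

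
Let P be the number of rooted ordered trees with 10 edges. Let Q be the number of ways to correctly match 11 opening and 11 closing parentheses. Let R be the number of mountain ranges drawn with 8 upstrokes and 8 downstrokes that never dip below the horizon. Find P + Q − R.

Rooted ordered trees with n edges are counted by C_n; here n = 10. So P = C_10 = 16796.
With 11 pairs the number of balanced bracket strings is the Catalan number C_11. So Q = C_11 = 58786.
A Dyck path with 8 up-steps and 8 down-steps has semilength 8, so there are C_8 of them. So R = C_8 = 1430.
P + Q − R = 16796 + 58786 − 1430 = 74152.

74152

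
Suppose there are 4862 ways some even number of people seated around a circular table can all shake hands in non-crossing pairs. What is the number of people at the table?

Non-crossing handshake pairings of 2n people are counted by C_n, and C_9 = 4862.
So n = 9, and there are 2n = 18 people.

18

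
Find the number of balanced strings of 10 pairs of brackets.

16796

Balanced strings of n pairs of brackets are counted by C_n; here n = 10.
C_10 = C(20,10)/11 = 184756/11 = 16796.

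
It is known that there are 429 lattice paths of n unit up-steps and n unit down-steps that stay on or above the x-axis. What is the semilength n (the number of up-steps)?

7

Dyck paths of semilength n are counted by C_n; 429 = C_7.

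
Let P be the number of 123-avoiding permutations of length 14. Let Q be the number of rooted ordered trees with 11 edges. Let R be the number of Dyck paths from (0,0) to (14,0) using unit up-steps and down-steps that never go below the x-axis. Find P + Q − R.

2732797

Permutations of [n] avoiding any single length-3 pattern are counted by C_n; here n = 14. So P = C_14 = 2674440.
Rooted ordered trees with n edges are counted by C_n; here n = 11. So Q = C_11 = 58786.
Dyck paths of semilength n (length 2n) are counted by C_n; here n = 7. So R = C_7 = 429.
P + Q − R = 2674440 + 58786 − 429 = 2732797.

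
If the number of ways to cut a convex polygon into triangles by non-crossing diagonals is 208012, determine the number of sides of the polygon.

Triangulations of a convex m-gon are counted by C_{m−2}; 208012 = C_12.
So m − 2 = 12, giving m = 14 sides.

14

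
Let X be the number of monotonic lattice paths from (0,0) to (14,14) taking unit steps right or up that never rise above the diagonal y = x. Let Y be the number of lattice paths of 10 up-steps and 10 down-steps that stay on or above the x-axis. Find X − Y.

2657644

Sub-diagonal monotone paths from (0,0) to (14,14) biject with Dyck paths of semilength 14, giving C_14. So X = C_14 = 2674440.
Paths of 10 up- and 10 down-steps that never dip below the axis are Dyck paths; their count is C_10. So Y = C_10 = 16796.
X − Y = 2674440 − 16796 = 2657644.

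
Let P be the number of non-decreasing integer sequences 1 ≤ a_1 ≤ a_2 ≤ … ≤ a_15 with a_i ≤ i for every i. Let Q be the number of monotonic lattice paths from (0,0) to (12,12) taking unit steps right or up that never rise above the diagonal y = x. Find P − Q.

Such sub-staircase sequences of length n are counted by C_n; here n = 15. So P = C_15 = 9694845.
Monotone paths in an n×n grid that stay weakly below the diagonal are counted by C_n; here n = 12. So Q = C_12 = 208012.
P − Q = 9694845 − 208012 = 9486833.

9486833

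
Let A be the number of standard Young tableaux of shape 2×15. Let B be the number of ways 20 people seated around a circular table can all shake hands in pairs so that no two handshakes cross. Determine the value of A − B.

9678049

By the hook-length formula (or a Dyck-path bijection), SYT of shape 2×15 number C_15. So A = C_15 = 9694845.
Non-crossing handshake pairings of 2n people are counted by C_n; 20 people gives n = 10. So B = C_10 = 16796.
A − B = 9694845 − 16796 = 9678049.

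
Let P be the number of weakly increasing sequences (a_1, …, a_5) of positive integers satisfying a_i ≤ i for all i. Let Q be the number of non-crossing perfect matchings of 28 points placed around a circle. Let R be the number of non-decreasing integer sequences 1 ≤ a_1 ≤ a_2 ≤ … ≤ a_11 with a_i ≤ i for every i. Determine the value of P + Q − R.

2615696

Such sub-staircase sequences of length n are counted by C_n; here n = 5. So P = C_5 = 42.
Non-crossing perfect matchings of 2n points on a circle are counted by C_n; with 28 points, n = 14. So Q = C_14 = 2674440.
Weakly increasing sequences with a_i ≤ i biject with Dyck paths of semilength 11, so there are C_11. So R = C_11 = 58786.
P + Q − R = 42 + 2674440 − 58786 = 2615696.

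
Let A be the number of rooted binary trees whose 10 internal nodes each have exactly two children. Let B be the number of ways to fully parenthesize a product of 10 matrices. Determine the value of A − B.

Full binary trees with n internal nodes are counted by C_n; here n = 10. So A = C_10 = 16796.
Parenthesizations of m factors correspond to full binary trees with m leaves, counted by C_{m−1}; m = 10 gives C_9. So B = C_9 = 4862.
A − B = 16796 − 4862 = 11934.

11934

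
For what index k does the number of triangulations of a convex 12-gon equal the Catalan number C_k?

A convex 12-gon is triangulated into 10 triangles, and the number of such triangulations is the Catalan number C_{12−2} = C_10.

10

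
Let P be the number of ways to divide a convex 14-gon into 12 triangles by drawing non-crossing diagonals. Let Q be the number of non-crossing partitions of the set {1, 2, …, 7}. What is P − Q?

207583

The number of triangulations of a 14-gon is the Catalan number C_12 (index = sides − 2). So P = C_12 = 208012.
The non-crossing partitions of [7] form a lattice of size C_7. So Q = C_7 = 429.
P − Q = 208012 − 429 = 207583.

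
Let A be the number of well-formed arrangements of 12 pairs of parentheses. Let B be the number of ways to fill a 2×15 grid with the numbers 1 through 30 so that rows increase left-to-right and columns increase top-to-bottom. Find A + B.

9902857

With 12 pairs the number of balanced bracket strings is the Catalan number C_12. So A = C_12 = 208012.
By the hook-length formula (or a Dyck-path bijection), SYT of shape 2×15 number C_15. So B = C_15 = 9694845.
A + B = 208012 + 9694845 = 9902857.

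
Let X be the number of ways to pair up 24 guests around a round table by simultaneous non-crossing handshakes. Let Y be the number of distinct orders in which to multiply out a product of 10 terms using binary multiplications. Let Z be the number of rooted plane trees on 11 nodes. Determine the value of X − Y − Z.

With 24 = 2·12 people, non-crossing handshake pairings are non-crossing perfect matchings on a circle, counted by C_12. So X = C_12 = 208012.
Parenthesizations of m factors correspond to full binary trees with m leaves, counted by C_{m−1}; m = 10 gives C_9. So Y = C_9 = 4862.
A rooted plane tree on 11 nodes has 10 edges, and such trees are counted by C_10. So Z = C_10 = 16796.
X − Y − Z = 208012 − 4862 − 16796 = 186354.

186354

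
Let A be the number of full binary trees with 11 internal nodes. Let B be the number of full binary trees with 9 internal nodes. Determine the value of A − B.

53924

The number of full binary trees on 11 internal nodes is the Catalan number C_11. So A = C_11 = 58786.
Full binary trees with n internal nodes are counted by C_n; here n = 9. So B = C_9 = 4862.
A − B = 58786 − 4862 = 53924.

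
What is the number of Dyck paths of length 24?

Paths of 12 up- and 12 down-steps that never dip below the axis are Dyck paths; their count is C_12.
C_12 = C(24,12)/13 = 2704156/13 = 208012.

208012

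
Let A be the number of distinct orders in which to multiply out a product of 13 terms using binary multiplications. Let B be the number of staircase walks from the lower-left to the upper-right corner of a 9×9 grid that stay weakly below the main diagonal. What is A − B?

Parenthesizations of m factors correspond to full binary trees with m leaves, counted by C_{m−1}; m = 13 gives C_12. So A = C_12 = 208012.
Monotone paths in an n×n grid that stay weakly below the diagonal are counted by C_n; here n = 9. So B = C_9 = 4862.
A − B = 208012 − 4862 = 203150.

203150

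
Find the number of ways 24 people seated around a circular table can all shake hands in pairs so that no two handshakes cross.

208012

With 24 = 2·12 people, non-crossing handshake pairings are non-crossing perfect matchings on a circle, counted by C_12.
C_12 = C_11 · 2(2·11+1)/(11+2) = 58786 · 46/13 = 208012.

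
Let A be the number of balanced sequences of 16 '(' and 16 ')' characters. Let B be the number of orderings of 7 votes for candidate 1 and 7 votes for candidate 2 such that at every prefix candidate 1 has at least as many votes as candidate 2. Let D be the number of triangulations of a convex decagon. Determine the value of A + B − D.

35356669

Balanced strings of n pairs of brackets are counted by C_n; here n = 16. So A = C_16 = 35357670.
Reading a vote for the leader as '(' and for the other as ')' turns such a sequence into a balanced string of 7 pairs, so the count is C_7. So B = C_7 = 429.
The number of triangulations of a 10-gon is the Catalan number C_8 (index = sides − 2). So D = C_8 = 1430.
A + B − D = 35357670 + 429 − 1430 = 35356669.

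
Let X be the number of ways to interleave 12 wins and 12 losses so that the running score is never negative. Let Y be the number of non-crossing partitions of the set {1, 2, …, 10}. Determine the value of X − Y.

191216

Reading a vote for the leader as '(' and for the other as ')' turns such a sequence into a balanced string of 12 pairs, so the count is C_12. So X = C_12 = 208012.
The non-crossing partitions of [10] form a lattice of size C_10. So Y = C_10 = 16796.
X − Y = 208012 − 16796 = 191216.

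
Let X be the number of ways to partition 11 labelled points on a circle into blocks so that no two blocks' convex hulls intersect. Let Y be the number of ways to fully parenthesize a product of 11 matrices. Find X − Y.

41990

The non-crossing partitions of [11] form a lattice of size C_11. So X = C_11 = 58786.
Ways to associate a product of 11 factors correspond to binary trees on 11 leaves, so the count is C_10. So Y = C_10 = 16796.
X − Y = 58786 − 16796 = 41990.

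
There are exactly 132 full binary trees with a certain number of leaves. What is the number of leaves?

Full binary trees with L leaves are counted by C_{L−1}. Since C_6 = 132, the index is 6.
So the index is 6, and the number of leaves is 6 + 1 = 7.

7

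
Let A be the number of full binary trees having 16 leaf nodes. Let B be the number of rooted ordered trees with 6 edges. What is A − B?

9694713

A full binary tree with L leaves has L−1 internal nodes and is counted by C_{L−1}; L = 16 gives C_15. So A = C_15 = 9694845.
A rooted plane tree with 6 edges has 7 nodes, and the count is C_6. So B = C_6 = 132.
A − B = 9694845 − 132 = 9694713.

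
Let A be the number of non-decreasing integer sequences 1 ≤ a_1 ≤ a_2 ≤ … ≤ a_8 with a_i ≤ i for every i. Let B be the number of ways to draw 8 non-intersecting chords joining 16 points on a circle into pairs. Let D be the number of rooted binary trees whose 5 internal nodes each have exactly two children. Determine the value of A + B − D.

Weakly increasing sequences with a_i ≤ i biject with Dyck paths of semilength 8, so there are C_8. So A = C_8 = 1430.
Non-crossing perfect matchings of 2n points on a circle are counted by C_n; with 16 points, n = 8. So B = C_8 = 1430.
Full binary trees with n internal nodes are counted by C_n; here n = 5. So D = C_5 = 42.
A + B − D = 1430 + 1430 − 42 = 2818.

2818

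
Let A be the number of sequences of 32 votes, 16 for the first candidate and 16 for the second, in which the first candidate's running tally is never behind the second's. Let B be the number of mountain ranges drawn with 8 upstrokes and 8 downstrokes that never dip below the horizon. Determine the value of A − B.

Reading a vote for the leader as '(' and for the other as ')' turns such a sequence into a balanced string of 16 pairs, so the count is C_16. So A = C_16 = 35357670.
Dyck paths of semilength n (length 2n) are counted by C_n; here n = 8. So B = C_8 = 1430.
A − B = 35357670 − 1430 = 35356240.

35356240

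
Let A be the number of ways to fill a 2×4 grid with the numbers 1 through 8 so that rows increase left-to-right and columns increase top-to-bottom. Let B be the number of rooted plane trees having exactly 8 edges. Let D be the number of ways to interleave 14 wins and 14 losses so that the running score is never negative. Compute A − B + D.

2673024

By the hook-length formula (or a Dyck-path bijection), SYT of shape 2×4 number C_4. So A = C_4 = 14.
Rooted ordered trees with n edges are counted by C_n; here n = 8. So B = C_8 = 1430.
Ballot sequences with n votes each where one side never trails are Dyck words, counted by C_n; here n = 14. So D = C_14 = 2674440.
A − B + D = 14 − 1430 + 2674440 = 2673024.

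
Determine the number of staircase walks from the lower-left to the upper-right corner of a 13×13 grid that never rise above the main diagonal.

Sub-diagonal monotone paths from (0,0) to (13,13) biject with Dyck paths of semilength 13, giving C_13.
C_13 = 742900.

742900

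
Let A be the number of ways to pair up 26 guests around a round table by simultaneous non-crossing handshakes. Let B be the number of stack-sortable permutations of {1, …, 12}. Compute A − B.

Non-crossing handshake pairings of 2n people are counted by C_n; 26 people gives n = 13. So A = C_13 = 742900.
By Knuth's characterisation, the stack-sortable permutations of length 12 are the 231-avoiders, numbering C_12. So B = C_12 = 208012.
A − B = 742900 − 208012 = 534888.

534888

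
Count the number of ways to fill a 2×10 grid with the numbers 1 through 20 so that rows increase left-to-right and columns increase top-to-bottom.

16796

Standard Young tableaux of shape 2×n are counted by C_n; here n = 10.
C_10 = 16796.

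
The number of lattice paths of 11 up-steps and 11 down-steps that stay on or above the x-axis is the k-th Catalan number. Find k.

11

Dyck paths of semilength n (length 2n) are counted by C_n; here n = 11.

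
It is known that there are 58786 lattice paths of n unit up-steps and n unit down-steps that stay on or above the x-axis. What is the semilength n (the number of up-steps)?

Dyck paths of semilength n are counted by C_n; 58786 = C_11.

11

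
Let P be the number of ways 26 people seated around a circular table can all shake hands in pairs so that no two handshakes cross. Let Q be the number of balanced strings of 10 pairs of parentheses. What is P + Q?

759696

With 26 = 2·13 people, non-crossing handshake pairings are non-crossing perfect matchings on a circle, counted by C_13. So P = C_13 = 742900.
A balanced arrangement of 10 bracket pairs is a Dyck word of semilength 10, so the count is C_10. So Q = C_10 = 16796.
P + Q = 742900 + 16796 = 759696.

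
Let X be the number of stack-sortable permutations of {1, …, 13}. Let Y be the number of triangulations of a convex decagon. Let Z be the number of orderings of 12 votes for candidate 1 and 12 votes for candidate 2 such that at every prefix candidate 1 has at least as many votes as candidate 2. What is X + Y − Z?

536318

Stack-sortable permutations are exactly the 231-avoiding ones, counted by C_n; here n = 13. So X = C_13 = 742900.
Triangulations of a convex m-gon are counted by C_{m−2}; with m = 10 this is C_8. So Y = C_8 = 1430.
Ballot sequences with n votes each where one side never trails are Dyck words, counted by C_n; here n = 12. So Z = C_12 = 208012.
X + Y − Z = 742900 + 1430 − 208012 = 536318.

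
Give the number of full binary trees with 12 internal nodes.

208012

The number of full binary trees on 12 internal nodes is the Catalan number C_12.
C_12 = 208012.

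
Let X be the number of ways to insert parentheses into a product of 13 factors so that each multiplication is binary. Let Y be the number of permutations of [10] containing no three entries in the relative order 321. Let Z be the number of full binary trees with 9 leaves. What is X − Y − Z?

189786

Parenthesizations of m factors correspond to full binary trees with m leaves, counted by C_{m−1}; m = 13 gives C_12. So X = C_12 = 208012.
Permutations of [n] avoiding any single length-3 pattern are counted by C_n; here n = 10. So Y = C_10 = 16796.
A full binary tree with L leaves has L−1 internal nodes and is counted by C_{L−1}; L = 9 gives C_8. So Z = C_8 = 1430.
X − Y − Z = 208012 − 16796 − 1430 = 189786.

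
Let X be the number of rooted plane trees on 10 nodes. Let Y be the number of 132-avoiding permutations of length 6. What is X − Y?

Rooted ordered (plane) trees on m nodes have m−1 edges and are counted by C_{m−1}; m = 10 gives C_9. So X = C_9 = 4862.
For any fixed pattern of length 3, the pattern-avoiding permutations of [6] number C_6. So Y = C_6 = 132.
X − Y = 4862 − 132 = 4730.

4730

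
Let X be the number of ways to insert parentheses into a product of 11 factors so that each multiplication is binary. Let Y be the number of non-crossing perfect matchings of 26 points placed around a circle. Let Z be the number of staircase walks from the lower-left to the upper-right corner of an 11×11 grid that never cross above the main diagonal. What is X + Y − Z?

700910

Ways to associate a product of 11 factors correspond to binary trees on 11 leaves, so the count is C_10. So X = C_10 = 16796.
Non-crossing perfect matchings of 2n points on a circle are counted by C_n; with 26 points, n = 13. So Y = C_13 = 742900.
Sub-diagonal monotone paths from (0,0) to (11,11) biject with Dyck paths of semilength 11, giving C_11. So Z = C_11 = 58786.
X + Y − Z = 16796 + 742900 − 58786 = 700910.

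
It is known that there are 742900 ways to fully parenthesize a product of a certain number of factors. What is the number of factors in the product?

14

Parenthesizations of m factors are counted by C_{m−1}. Since C_13 = 742900, the index is 13.
So the index is 13, and the number of factors is 13 + 1 = 14.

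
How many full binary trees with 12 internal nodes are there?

The number of full binary trees on 12 internal nodes is the Catalan number C_12.
C_12 = C(24,12)/13 = 2704156/13 = 208012.

208012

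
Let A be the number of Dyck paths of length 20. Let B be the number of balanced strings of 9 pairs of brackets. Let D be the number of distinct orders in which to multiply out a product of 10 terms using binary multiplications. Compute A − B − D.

7072

A Dyck path with 10 up-steps and 10 down-steps has semilength 10, so there are C_10 of them. So A = C_10 = 16796.
Balanced strings of n pairs of brackets are counted by C_n; here n = 9. So B = C_9 = 4862.
Parenthesizations of m factors correspond to full binary trees with m leaves, counted by C_{m−1}; m = 10 gives C_9. So D = C_9 = 4862.
A − B − D = 16796 − 4862 − 4862 = 7072.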